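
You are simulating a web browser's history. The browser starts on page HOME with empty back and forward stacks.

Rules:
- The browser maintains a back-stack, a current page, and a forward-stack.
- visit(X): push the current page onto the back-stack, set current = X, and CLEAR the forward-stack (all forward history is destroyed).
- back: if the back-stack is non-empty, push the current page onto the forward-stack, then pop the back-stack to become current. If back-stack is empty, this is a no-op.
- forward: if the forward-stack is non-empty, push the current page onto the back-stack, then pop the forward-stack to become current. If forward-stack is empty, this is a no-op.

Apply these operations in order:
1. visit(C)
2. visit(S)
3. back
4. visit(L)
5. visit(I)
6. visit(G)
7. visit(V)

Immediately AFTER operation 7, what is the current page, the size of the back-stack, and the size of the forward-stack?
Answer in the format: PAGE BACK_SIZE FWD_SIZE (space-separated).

After 1 (visit(C)): cur=C back=1 fwd=0
After 2 (visit(S)): cur=S back=2 fwd=0
After 3 (back): cur=C back=1 fwd=1
After 4 (visit(L)): cur=L back=2 fwd=0
After 5 (visit(I)): cur=I back=3 fwd=0
After 6 (visit(G)): cur=G back=4 fwd=0
After 7 (visit(V)): cur=V back=5 fwd=0

V 5 0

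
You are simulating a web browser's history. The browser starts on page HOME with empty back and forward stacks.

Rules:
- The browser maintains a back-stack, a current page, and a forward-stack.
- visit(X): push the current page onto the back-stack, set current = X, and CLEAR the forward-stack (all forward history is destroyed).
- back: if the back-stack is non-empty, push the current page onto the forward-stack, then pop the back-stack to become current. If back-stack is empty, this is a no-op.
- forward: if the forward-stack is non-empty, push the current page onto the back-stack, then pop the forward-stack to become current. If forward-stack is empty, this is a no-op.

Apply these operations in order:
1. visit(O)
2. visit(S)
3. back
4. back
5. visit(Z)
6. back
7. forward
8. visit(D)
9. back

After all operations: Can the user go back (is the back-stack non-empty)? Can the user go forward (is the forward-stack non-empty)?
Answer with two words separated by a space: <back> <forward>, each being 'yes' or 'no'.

Answer: yes yes

Derivation:
After 1 (visit(O)): cur=O back=1 fwd=0
After 2 (visit(S)): cur=S back=2 fwd=0
After 3 (back): cur=O back=1 fwd=1
After 4 (back): cur=HOME back=0 fwd=2
After 5 (visit(Z)): cur=Z back=1 fwd=0
After 6 (back): cur=HOME back=0 fwd=1
After 7 (forward): cur=Z back=1 fwd=0
After 8 (visit(D)): cur=D back=2 fwd=0
After 9 (back): cur=Z back=1 fwd=1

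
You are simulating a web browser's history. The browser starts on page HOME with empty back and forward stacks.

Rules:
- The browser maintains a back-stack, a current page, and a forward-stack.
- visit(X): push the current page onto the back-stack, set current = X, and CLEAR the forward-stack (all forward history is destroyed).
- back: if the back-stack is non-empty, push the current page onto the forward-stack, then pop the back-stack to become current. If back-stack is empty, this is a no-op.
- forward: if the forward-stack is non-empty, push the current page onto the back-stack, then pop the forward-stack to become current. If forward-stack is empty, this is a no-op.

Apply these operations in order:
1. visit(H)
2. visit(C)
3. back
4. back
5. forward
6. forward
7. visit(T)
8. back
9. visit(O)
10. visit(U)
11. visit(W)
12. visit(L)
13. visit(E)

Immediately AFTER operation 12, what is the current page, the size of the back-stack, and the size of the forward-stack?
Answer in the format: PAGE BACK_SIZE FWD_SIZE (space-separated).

After 1 (visit(H)): cur=H back=1 fwd=0
After 2 (visit(C)): cur=C back=2 fwd=0
After 3 (back): cur=H back=1 fwd=1
After 4 (back): cur=HOME back=0 fwd=2
After 5 (forward): cur=H back=1 fwd=1
After 6 (forward): cur=C back=2 fwd=0
After 7 (visit(T)): cur=T back=3 fwd=0
After 8 (back): cur=C back=2 fwd=1
After 9 (visit(O)): cur=O back=3 fwd=0
After 10 (visit(U)): cur=U back=4 fwd=0
After 11 (visit(W)): cur=W back=5 fwd=0
After 12 (visit(L)): cur=L back=6 fwd=0

L 6 0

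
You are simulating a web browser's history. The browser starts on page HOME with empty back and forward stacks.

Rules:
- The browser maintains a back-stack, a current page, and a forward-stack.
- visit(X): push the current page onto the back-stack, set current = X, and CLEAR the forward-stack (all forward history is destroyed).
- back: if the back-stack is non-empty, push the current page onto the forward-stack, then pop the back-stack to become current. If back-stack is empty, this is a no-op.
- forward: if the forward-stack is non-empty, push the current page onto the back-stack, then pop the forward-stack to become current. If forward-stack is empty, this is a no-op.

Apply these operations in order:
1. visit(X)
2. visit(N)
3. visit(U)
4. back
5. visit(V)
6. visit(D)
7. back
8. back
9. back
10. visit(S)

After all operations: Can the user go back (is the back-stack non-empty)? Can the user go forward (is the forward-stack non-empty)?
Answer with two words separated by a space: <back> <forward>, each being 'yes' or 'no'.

After 1 (visit(X)): cur=X back=1 fwd=0
After 2 (visit(N)): cur=N back=2 fwd=0
After 3 (visit(U)): cur=U back=3 fwd=0
After 4 (back): cur=N back=2 fwd=1
After 5 (visit(V)): cur=V back=3 fwd=0
After 6 (visit(D)): cur=D back=4 fwd=0
After 7 (back): cur=V back=3 fwd=1
After 8 (back): cur=N back=2 fwd=2
After 9 (back): cur=X back=1 fwd=3
After 10 (visit(S)): cur=S back=2 fwd=0

Answer: yes no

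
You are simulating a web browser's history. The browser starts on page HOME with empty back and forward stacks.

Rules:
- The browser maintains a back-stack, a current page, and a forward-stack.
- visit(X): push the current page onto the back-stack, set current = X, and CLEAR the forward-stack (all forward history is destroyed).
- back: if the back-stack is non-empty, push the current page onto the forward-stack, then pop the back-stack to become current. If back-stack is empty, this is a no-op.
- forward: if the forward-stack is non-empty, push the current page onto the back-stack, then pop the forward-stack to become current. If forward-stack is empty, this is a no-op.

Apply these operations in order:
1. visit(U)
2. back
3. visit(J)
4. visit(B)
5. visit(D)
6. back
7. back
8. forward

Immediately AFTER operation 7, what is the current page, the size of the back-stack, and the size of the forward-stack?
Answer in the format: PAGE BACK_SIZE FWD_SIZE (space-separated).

After 1 (visit(U)): cur=U back=1 fwd=0
After 2 (back): cur=HOME back=0 fwd=1
After 3 (visit(J)): cur=J back=1 fwd=0
After 4 (visit(B)): cur=B back=2 fwd=0
After 5 (visit(D)): cur=D back=3 fwd=0
After 6 (back): cur=B back=2 fwd=1
After 7 (back): cur=J back=1 fwd=2

J 1 2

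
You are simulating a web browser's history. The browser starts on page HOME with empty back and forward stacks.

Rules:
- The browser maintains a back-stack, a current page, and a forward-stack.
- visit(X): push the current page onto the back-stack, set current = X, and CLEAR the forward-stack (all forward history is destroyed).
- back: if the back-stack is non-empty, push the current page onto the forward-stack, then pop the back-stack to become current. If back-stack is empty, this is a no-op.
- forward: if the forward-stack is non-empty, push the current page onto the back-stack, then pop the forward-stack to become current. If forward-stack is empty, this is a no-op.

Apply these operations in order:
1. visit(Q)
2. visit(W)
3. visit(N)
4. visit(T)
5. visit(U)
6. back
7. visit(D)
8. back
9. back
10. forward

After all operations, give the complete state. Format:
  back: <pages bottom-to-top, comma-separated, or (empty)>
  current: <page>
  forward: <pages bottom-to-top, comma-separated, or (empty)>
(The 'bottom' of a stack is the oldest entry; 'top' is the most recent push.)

Answer: back: HOME,Q,W,N
current: T
forward: D

Derivation:
After 1 (visit(Q)): cur=Q back=1 fwd=0
After 2 (visit(W)): cur=W back=2 fwd=0
After 3 (visit(N)): cur=N back=3 fwd=0
After 4 (visit(T)): cur=T back=4 fwd=0
After 5 (visit(U)): cur=U back=5 fwd=0
After 6 (back): cur=T back=4 fwd=1
After 7 (visit(D)): cur=D back=5 fwd=0
After 8 (back): cur=T back=4 fwd=1
After 9 (back): cur=N back=3 fwd=2
After 10 (forward): cur=T back=4 fwd=1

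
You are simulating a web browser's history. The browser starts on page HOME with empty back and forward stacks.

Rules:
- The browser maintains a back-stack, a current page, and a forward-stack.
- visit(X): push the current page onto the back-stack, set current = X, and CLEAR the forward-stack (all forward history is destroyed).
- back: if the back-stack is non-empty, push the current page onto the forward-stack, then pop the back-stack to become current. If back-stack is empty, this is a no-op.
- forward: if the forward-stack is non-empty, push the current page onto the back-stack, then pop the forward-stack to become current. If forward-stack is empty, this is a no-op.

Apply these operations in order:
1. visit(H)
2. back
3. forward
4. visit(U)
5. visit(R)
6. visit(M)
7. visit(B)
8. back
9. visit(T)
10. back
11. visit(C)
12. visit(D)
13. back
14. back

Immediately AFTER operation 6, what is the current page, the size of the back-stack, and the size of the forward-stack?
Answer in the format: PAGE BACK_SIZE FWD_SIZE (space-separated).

After 1 (visit(H)): cur=H back=1 fwd=0
After 2 (back): cur=HOME back=0 fwd=1
After 3 (forward): cur=H back=1 fwd=0
After 4 (visit(U)): cur=U back=2 fwd=0
After 5 (visit(R)): cur=R back=3 fwd=0
After 6 (visit(M)): cur=M back=4 fwd=0

M 4 0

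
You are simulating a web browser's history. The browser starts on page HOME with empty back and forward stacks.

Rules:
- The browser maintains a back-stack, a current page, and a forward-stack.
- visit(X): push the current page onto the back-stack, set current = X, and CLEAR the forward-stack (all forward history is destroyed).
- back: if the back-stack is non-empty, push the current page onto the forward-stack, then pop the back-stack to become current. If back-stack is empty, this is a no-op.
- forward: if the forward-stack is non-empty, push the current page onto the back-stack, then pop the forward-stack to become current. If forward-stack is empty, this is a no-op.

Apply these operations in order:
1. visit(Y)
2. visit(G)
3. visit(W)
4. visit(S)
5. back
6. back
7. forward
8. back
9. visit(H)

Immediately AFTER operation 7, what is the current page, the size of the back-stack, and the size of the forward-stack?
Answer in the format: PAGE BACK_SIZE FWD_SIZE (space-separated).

After 1 (visit(Y)): cur=Y back=1 fwd=0
After 2 (visit(G)): cur=G back=2 fwd=0
After 3 (visit(W)): cur=W back=3 fwd=0
After 4 (visit(S)): cur=S back=4 fwd=0
After 5 (back): cur=W back=3 fwd=1
After 6 (back): cur=G back=2 fwd=2
After 7 (forward): cur=W back=3 fwd=1

W 3 1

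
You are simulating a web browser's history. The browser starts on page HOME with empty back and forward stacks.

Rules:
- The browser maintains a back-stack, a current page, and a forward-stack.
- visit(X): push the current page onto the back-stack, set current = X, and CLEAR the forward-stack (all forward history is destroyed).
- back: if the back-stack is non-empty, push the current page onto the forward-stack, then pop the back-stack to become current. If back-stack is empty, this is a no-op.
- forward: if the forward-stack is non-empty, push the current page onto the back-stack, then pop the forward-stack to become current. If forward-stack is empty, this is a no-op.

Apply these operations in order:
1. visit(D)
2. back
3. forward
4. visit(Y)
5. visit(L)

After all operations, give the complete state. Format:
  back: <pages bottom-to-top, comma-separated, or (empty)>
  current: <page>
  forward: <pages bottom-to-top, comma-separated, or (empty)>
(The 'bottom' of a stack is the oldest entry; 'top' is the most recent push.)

Answer: back: HOME,D,Y
current: L
forward: (empty)

Derivation:
After 1 (visit(D)): cur=D back=1 fwd=0
After 2 (back): cur=HOME back=0 fwd=1
After 3 (forward): cur=D back=1 fwd=0
After 4 (visit(Y)): cur=Y back=2 fwd=0
After 5 (visit(L)): cur=L back=3 fwd=0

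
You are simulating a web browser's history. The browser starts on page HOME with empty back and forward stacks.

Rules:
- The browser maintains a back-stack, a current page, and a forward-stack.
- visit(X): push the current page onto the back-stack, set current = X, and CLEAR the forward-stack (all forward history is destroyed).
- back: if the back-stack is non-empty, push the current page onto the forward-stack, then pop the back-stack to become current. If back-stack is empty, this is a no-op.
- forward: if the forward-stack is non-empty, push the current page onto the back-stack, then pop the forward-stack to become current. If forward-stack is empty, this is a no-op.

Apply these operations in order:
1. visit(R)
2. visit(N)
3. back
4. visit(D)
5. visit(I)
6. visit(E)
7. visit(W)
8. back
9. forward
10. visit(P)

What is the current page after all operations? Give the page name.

Answer: P

Derivation:
After 1 (visit(R)): cur=R back=1 fwd=0
After 2 (visit(N)): cur=N back=2 fwd=0
After 3 (back): cur=R back=1 fwd=1
After 4 (visit(D)): cur=D back=2 fwd=0
After 5 (visit(I)): cur=I back=3 fwd=0
After 6 (visit(E)): cur=E back=4 fwd=0
After 7 (visit(W)): cur=W back=5 fwd=0
After 8 (back): cur=E back=4 fwd=1
After 9 (forward): cur=W back=5 fwd=0
After 10 (visit(P)): cur=P back=6 fwd=0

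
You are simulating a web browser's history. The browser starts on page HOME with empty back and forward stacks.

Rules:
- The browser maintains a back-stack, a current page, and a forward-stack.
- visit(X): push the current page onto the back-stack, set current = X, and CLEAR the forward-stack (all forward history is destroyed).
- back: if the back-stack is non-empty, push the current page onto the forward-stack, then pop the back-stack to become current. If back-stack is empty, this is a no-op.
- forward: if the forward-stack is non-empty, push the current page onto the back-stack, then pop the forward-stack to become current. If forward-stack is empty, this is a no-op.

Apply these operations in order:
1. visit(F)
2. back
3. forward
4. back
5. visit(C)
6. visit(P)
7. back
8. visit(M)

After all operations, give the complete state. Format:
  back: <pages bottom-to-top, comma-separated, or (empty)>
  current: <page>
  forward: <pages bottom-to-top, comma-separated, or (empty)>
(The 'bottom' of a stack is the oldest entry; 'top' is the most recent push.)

After 1 (visit(F)): cur=F back=1 fwd=0
After 2 (back): cur=HOME back=0 fwd=1
After 3 (forward): cur=F back=1 fwd=0
After 4 (back): cur=HOME back=0 fwd=1
After 5 (visit(C)): cur=C back=1 fwd=0
After 6 (visit(P)): cur=P back=2 fwd=0
After 7 (back): cur=C back=1 fwd=1
After 8 (visit(M)): cur=M back=2 fwd=0

Answer: back: HOME,C
current: M
forward: (empty)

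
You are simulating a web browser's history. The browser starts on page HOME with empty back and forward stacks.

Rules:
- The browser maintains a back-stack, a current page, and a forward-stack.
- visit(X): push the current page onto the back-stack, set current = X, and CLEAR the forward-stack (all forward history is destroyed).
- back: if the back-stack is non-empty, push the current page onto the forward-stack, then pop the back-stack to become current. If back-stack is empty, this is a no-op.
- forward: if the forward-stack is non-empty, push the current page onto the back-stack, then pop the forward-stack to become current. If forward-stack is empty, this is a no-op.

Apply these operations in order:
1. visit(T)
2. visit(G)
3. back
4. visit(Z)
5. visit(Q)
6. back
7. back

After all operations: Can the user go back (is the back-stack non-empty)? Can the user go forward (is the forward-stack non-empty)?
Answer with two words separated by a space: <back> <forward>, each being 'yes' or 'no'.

After 1 (visit(T)): cur=T back=1 fwd=0
After 2 (visit(G)): cur=G back=2 fwd=0
After 3 (back): cur=T back=1 fwd=1
After 4 (visit(Z)): cur=Z back=2 fwd=0
After 5 (visit(Q)): cur=Q back=3 fwd=0
After 6 (back): cur=Z back=2 fwd=1
After 7 (back): cur=T back=1 fwd=2

Answer: yes yes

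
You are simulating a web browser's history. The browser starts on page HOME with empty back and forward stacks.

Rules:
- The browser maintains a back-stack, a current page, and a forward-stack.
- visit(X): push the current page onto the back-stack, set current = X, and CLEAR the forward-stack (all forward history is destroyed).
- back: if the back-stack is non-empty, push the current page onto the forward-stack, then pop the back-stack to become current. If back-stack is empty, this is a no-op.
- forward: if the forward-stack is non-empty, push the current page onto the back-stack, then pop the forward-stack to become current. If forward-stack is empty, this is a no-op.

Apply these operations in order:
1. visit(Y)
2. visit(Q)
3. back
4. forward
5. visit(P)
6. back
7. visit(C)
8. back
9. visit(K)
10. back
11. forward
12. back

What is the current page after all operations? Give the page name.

After 1 (visit(Y)): cur=Y back=1 fwd=0
After 2 (visit(Q)): cur=Q back=2 fwd=0
After 3 (back): cur=Y back=1 fwd=1
After 4 (forward): cur=Q back=2 fwd=0
After 5 (visit(P)): cur=P back=3 fwd=0
After 6 (back): cur=Q back=2 fwd=1
After 7 (visit(C)): cur=C back=3 fwd=0
After 8 (back): cur=Q back=2 fwd=1
After 9 (visit(K)): cur=K back=3 fwd=0
After 10 (back): cur=Q back=2 fwd=1
After 11 (forward): cur=K back=3 fwd=0
After 12 (back): cur=Q back=2 fwd=1

Answer: Q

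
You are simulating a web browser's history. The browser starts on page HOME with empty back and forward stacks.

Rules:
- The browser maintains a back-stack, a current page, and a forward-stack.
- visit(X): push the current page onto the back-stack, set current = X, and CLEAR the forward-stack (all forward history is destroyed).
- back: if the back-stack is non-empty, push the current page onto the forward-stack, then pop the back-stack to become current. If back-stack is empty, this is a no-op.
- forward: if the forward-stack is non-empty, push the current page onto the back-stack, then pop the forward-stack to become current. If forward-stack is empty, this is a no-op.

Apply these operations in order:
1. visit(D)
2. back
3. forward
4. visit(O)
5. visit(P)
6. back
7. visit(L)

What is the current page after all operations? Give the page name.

After 1 (visit(D)): cur=D back=1 fwd=0
After 2 (back): cur=HOME back=0 fwd=1
After 3 (forward): cur=D back=1 fwd=0
After 4 (visit(O)): cur=O back=2 fwd=0
After 5 (visit(P)): cur=P back=3 fwd=0
After 6 (back): cur=O back=2 fwd=1
After 7 (visit(L)): cur=L back=3 fwd=0

Answer: L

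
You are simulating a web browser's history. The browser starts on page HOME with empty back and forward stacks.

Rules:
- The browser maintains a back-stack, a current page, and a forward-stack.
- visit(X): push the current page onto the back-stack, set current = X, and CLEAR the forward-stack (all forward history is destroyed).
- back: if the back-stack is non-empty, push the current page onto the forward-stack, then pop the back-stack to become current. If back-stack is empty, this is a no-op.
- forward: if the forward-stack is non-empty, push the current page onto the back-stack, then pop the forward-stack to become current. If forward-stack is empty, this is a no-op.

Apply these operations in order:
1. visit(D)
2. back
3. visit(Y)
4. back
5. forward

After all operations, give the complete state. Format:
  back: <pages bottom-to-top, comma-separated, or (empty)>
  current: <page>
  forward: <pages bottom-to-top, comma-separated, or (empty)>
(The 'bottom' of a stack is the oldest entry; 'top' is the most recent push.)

Answer: back: HOME
current: Y
forward: (empty)

Derivation:
After 1 (visit(D)): cur=D back=1 fwd=0
After 2 (back): cur=HOME back=0 fwd=1
After 3 (visit(Y)): cur=Y back=1 fwd=0
After 4 (back): cur=HOME back=0 fwd=1
After 5 (forward): cur=Y back=1 fwd=0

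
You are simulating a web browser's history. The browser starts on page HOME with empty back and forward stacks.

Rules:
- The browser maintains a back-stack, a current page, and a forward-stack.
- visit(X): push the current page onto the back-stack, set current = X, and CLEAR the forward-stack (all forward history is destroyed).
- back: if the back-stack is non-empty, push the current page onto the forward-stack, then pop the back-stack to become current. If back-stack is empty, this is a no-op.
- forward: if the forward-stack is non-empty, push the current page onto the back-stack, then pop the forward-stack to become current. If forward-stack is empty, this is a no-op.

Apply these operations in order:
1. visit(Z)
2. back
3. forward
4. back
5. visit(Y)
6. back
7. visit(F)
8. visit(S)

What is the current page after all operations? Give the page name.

After 1 (visit(Z)): cur=Z back=1 fwd=0
After 2 (back): cur=HOME back=0 fwd=1
After 3 (forward): cur=Z back=1 fwd=0
After 4 (back): cur=HOME back=0 fwd=1
After 5 (visit(Y)): cur=Y back=1 fwd=0
After 6 (back): cur=HOME back=0 fwd=1
After 7 (visit(F)): cur=F back=1 fwd=0
After 8 (visit(S)): cur=S back=2 fwd=0

Answer: S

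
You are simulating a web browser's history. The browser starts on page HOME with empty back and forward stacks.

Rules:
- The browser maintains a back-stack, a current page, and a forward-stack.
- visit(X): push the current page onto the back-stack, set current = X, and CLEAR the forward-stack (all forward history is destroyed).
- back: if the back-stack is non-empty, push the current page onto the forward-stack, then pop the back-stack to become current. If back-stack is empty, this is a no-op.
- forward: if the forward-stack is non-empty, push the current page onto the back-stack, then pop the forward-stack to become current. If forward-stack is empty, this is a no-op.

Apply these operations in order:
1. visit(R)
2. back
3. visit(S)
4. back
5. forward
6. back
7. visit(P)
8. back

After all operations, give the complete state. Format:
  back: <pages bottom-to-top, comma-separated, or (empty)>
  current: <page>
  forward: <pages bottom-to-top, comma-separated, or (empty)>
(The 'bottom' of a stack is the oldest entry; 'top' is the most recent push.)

Answer: back: (empty)
current: HOME
forward: P

Derivation:
After 1 (visit(R)): cur=R back=1 fwd=0
After 2 (back): cur=HOME back=0 fwd=1
After 3 (visit(S)): cur=S back=1 fwd=0
After 4 (back): cur=HOME back=0 fwd=1
After 5 (forward): cur=S back=1 fwd=0
After 6 (back): cur=HOME back=0 fwd=1
After 7 (visit(P)): cur=P back=1 fwd=0
After 8 (back): cur=HOME back=0 fwd=1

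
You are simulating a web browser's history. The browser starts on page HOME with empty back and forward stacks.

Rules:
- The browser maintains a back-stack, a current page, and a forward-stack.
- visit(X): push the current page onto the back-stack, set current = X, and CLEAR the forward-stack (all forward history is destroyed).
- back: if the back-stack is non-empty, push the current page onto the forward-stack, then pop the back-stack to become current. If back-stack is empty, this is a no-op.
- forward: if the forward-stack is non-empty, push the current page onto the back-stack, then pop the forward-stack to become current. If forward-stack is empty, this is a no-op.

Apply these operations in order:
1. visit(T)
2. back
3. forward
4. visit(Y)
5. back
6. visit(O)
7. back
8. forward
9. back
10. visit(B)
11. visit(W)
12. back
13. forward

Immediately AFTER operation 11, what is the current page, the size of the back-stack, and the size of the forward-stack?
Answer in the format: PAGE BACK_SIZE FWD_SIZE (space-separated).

After 1 (visit(T)): cur=T back=1 fwd=0
After 2 (back): cur=HOME back=0 fwd=1
After 3 (forward): cur=T back=1 fwd=0
After 4 (visit(Y)): cur=Y back=2 fwd=0
After 5 (back): cur=T back=1 fwd=1
After 6 (visit(O)): cur=O back=2 fwd=0
After 7 (back): cur=T back=1 fwd=1
After 8 (forward): cur=O back=2 fwd=0
After 9 (back): cur=T back=1 fwd=1
After 10 (visit(B)): cur=B back=2 fwd=0
After 11 (visit(W)): cur=W back=3 fwd=0

W 3 0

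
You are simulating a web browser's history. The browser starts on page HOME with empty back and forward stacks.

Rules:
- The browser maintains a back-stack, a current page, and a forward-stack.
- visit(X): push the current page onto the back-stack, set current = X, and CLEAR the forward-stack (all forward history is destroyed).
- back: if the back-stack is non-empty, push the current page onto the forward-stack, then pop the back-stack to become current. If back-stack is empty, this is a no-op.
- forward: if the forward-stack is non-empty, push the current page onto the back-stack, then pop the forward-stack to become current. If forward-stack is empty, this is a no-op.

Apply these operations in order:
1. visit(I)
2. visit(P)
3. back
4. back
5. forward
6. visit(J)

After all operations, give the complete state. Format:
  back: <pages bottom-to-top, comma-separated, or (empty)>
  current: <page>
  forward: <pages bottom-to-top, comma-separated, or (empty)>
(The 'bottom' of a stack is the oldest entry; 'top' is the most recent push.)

Answer: back: HOME,I
current: J
forward: (empty)

Derivation:
After 1 (visit(I)): cur=I back=1 fwd=0
After 2 (visit(P)): cur=P back=2 fwd=0
After 3 (back): cur=I back=1 fwd=1
After 4 (back): cur=HOME back=0 fwd=2
After 5 (forward): cur=I back=1 fwd=1
After 6 (visit(J)): cur=J back=2 fwd=0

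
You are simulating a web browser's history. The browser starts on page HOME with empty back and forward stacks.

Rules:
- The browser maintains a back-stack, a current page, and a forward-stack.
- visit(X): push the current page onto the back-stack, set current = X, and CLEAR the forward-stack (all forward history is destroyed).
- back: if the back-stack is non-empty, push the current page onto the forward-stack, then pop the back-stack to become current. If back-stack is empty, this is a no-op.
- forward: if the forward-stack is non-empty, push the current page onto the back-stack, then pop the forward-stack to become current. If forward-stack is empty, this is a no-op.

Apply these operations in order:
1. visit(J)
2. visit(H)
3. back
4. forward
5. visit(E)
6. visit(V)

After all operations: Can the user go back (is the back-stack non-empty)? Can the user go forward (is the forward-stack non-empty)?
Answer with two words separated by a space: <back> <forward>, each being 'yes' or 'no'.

Answer: yes no

Derivation:
After 1 (visit(J)): cur=J back=1 fwd=0
After 2 (visit(H)): cur=H back=2 fwd=0
After 3 (back): cur=J back=1 fwd=1
After 4 (forward): cur=H back=2 fwd=0
After 5 (visit(E)): cur=E back=3 fwd=0
After 6 (visit(V)): cur=V back=4 fwd=0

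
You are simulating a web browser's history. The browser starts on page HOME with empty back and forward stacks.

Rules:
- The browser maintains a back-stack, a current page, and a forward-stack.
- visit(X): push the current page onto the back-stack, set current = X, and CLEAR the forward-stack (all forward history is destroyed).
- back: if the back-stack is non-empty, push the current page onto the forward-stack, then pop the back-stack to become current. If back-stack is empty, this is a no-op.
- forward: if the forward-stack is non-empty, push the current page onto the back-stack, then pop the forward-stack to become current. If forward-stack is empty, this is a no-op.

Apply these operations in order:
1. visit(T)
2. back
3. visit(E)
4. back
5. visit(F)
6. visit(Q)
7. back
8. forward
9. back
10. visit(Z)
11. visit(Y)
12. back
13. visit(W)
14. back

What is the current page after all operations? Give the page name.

After 1 (visit(T)): cur=T back=1 fwd=0
After 2 (back): cur=HOME back=0 fwd=1
After 3 (visit(E)): cur=E back=1 fwd=0
After 4 (back): cur=HOME back=0 fwd=1
After 5 (visit(F)): cur=F back=1 fwd=0
After 6 (visit(Q)): cur=Q back=2 fwd=0
After 7 (back): cur=F back=1 fwd=1
After 8 (forward): cur=Q back=2 fwd=0
After 9 (back): cur=F back=1 fwd=1
After 10 (visit(Z)): cur=Z back=2 fwd=0
After 11 (visit(Y)): cur=Y back=3 fwd=0
After 12 (back): cur=Z back=2 fwd=1
After 13 (visit(W)): cur=W back=3 fwd=0
After 14 (back): cur=Z back=2 fwd=1

Answer: Z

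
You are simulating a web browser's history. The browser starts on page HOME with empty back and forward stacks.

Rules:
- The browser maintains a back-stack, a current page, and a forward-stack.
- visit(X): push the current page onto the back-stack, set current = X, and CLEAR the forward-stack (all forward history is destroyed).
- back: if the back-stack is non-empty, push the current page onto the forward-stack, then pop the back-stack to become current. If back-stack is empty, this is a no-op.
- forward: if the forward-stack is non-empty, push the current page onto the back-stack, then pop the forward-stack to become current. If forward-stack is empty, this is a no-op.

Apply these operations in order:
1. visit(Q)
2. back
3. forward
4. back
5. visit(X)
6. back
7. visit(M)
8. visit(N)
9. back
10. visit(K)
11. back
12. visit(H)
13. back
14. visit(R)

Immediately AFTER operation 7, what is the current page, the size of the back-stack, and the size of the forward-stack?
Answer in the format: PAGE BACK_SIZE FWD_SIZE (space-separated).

After 1 (visit(Q)): cur=Q back=1 fwd=0
After 2 (back): cur=HOME back=0 fwd=1
After 3 (forward): cur=Q back=1 fwd=0
After 4 (back): cur=HOME back=0 fwd=1
After 5 (visit(X)): cur=X back=1 fwd=0
After 6 (back): cur=HOME back=0 fwd=1
After 7 (visit(M)): cur=M back=1 fwd=0

M 1 0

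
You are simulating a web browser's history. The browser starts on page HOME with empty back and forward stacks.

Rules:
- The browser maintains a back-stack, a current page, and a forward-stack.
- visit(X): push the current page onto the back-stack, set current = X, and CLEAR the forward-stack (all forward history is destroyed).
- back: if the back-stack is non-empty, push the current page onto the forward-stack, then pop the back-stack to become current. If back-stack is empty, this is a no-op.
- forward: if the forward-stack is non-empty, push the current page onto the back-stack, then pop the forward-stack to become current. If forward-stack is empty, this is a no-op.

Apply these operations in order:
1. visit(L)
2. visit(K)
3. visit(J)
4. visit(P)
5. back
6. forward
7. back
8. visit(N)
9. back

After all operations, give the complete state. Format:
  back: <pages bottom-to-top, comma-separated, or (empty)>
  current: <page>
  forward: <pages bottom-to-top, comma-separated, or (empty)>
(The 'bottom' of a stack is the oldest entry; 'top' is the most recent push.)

Answer: back: HOME,L,K
current: J
forward: N

Derivation:
After 1 (visit(L)): cur=L back=1 fwd=0
After 2 (visit(K)): cur=K back=2 fwd=0
After 3 (visit(J)): cur=J back=3 fwd=0
After 4 (visit(P)): cur=P back=4 fwd=0
After 5 (back): cur=J back=3 fwd=1
After 6 (forward): cur=P back=4 fwd=0
After 7 (back): cur=J back=3 fwd=1
After 8 (visit(N)): cur=N back=4 fwd=0
After 9 (back): cur=J back=3 fwd=1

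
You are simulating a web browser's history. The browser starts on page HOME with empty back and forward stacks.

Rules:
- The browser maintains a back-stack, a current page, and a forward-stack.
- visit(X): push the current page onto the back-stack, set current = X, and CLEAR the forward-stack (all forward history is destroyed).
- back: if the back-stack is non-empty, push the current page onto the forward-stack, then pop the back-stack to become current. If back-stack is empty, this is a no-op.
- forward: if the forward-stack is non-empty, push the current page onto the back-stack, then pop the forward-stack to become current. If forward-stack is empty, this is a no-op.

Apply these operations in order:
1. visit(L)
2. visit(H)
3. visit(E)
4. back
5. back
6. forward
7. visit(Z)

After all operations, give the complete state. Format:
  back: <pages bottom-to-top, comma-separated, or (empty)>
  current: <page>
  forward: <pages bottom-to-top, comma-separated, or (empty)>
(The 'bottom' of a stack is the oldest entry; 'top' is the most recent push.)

Answer: back: HOME,L,H
current: Z
forward: (empty)

Derivation:
After 1 (visit(L)): cur=L back=1 fwd=0
After 2 (visit(H)): cur=H back=2 fwd=0
After 3 (visit(E)): cur=E back=3 fwd=0
After 4 (back): cur=H back=2 fwd=1
After 5 (back): cur=L back=1 fwd=2
After 6 (forward): cur=H back=2 fwd=1
After 7 (visit(Z)): cur=Z back=3 fwd=0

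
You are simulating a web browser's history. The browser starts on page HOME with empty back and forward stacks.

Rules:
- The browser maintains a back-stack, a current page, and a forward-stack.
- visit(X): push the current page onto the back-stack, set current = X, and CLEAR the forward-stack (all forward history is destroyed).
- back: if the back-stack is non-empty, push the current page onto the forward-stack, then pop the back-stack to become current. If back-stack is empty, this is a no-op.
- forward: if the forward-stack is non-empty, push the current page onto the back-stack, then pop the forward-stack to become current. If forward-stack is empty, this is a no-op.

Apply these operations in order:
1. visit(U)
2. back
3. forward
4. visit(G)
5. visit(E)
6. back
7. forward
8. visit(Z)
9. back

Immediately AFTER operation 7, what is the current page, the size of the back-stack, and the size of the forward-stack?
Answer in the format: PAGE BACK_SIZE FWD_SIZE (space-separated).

After 1 (visit(U)): cur=U back=1 fwd=0
After 2 (back): cur=HOME back=0 fwd=1
After 3 (forward): cur=U back=1 fwd=0
After 4 (visit(G)): cur=G back=2 fwd=0
After 5 (visit(E)): cur=E back=3 fwd=0
After 6 (back): cur=G back=2 fwd=1
After 7 (forward): cur=E back=3 fwd=0

E 3 0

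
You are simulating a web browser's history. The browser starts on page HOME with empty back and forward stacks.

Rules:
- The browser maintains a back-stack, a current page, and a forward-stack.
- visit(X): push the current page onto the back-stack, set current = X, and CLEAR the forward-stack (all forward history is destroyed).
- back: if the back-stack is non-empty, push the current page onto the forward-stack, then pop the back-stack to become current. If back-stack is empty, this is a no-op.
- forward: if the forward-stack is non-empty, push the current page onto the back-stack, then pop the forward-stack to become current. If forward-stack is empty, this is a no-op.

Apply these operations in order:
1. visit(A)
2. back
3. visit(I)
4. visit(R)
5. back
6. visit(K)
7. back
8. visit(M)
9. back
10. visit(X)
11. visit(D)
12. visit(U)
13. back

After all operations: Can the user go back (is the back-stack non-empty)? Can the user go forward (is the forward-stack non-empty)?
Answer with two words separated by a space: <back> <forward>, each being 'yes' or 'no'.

After 1 (visit(A)): cur=A back=1 fwd=0
After 2 (back): cur=HOME back=0 fwd=1
After 3 (visit(I)): cur=I back=1 fwd=0
After 4 (visit(R)): cur=R back=2 fwd=0
After 5 (back): cur=I back=1 fwd=1
After 6 (visit(K)): cur=K back=2 fwd=0
After 7 (back): cur=I back=1 fwd=1
After 8 (visit(M)): cur=M back=2 fwd=0
After 9 (back): cur=I back=1 fwd=1
After 10 (visit(X)): cur=X back=2 fwd=0
After 11 (visit(D)): cur=D back=3 fwd=0
After 12 (visit(U)): cur=U back=4 fwd=0
After 13 (back): cur=D back=3 fwd=1

Answer: yes yes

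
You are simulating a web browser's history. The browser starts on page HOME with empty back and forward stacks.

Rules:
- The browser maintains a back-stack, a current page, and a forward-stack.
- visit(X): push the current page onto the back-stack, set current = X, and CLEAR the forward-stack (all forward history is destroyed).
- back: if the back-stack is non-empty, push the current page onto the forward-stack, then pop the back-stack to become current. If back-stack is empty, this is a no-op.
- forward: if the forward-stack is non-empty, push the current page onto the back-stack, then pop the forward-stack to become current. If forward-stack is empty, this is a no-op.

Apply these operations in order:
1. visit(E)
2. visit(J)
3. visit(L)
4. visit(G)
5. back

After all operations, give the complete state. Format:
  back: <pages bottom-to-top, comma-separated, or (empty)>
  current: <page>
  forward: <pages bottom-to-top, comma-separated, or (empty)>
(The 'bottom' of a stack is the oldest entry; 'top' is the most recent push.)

Answer: back: HOME,E,J
current: L
forward: G

Derivation:
After 1 (visit(E)): cur=E back=1 fwd=0
After 2 (visit(J)): cur=J back=2 fwd=0
After 3 (visit(L)): cur=L back=3 fwd=0
After 4 (visit(G)): cur=G back=4 fwd=0
After 5 (back): cur=L back=3 fwd=1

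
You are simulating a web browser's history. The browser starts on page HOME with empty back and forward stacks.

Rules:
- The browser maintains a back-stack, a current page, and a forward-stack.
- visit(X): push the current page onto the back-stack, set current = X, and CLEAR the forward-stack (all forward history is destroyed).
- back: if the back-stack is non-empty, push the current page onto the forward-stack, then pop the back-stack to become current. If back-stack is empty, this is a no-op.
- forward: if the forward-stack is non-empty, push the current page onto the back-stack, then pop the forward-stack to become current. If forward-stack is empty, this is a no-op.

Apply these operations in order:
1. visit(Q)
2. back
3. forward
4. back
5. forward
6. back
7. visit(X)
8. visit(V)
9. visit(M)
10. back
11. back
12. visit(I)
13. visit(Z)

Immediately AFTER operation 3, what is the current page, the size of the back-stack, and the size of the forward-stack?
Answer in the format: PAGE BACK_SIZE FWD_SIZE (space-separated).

After 1 (visit(Q)): cur=Q back=1 fwd=0
After 2 (back): cur=HOME back=0 fwd=1
After 3 (forward): cur=Q back=1 fwd=0

Q 1 0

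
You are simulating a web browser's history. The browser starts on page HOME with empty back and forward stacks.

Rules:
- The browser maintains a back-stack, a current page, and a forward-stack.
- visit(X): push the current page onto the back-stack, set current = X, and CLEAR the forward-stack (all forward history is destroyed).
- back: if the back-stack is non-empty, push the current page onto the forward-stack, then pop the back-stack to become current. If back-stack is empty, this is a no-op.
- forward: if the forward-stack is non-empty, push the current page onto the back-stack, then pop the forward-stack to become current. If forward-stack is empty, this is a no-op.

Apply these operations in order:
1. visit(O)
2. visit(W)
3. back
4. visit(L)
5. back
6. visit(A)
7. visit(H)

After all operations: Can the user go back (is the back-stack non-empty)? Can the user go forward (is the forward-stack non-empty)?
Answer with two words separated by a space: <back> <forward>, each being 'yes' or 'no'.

After 1 (visit(O)): cur=O back=1 fwd=0
After 2 (visit(W)): cur=W back=2 fwd=0
After 3 (back): cur=O back=1 fwd=1
After 4 (visit(L)): cur=L back=2 fwd=0
After 5 (back): cur=O back=1 fwd=1
After 6 (visit(A)): cur=A back=2 fwd=0
After 7 (visit(H)): cur=H back=3 fwd=0

Answer: yes no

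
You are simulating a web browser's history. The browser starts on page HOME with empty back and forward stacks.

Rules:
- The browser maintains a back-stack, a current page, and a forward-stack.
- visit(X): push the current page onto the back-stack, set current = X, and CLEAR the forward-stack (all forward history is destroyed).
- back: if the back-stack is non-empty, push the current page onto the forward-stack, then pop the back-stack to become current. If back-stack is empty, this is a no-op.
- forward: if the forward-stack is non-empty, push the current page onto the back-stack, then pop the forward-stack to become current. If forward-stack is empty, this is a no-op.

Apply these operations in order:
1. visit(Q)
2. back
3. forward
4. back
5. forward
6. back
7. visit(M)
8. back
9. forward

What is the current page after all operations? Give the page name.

After 1 (visit(Q)): cur=Q back=1 fwd=0
After 2 (back): cur=HOME back=0 fwd=1
After 3 (forward): cur=Q back=1 fwd=0
After 4 (back): cur=HOME back=0 fwd=1
After 5 (forward): cur=Q back=1 fwd=0
After 6 (back): cur=HOME back=0 fwd=1
After 7 (visit(M)): cur=M back=1 fwd=0
After 8 (back): cur=HOME back=0 fwd=1
After 9 (forward): cur=M back=1 fwd=0

Answer: M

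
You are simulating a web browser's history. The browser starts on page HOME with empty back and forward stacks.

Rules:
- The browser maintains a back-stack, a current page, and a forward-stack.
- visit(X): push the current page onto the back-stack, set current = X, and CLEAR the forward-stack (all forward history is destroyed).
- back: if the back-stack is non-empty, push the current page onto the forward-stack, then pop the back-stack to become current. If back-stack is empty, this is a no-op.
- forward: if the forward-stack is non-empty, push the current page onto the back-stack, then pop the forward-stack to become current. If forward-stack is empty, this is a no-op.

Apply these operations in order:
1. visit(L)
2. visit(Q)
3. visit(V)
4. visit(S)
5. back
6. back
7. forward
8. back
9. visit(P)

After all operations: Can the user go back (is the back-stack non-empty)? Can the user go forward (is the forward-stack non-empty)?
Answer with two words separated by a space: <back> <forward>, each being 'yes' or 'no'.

Answer: yes no

Derivation:
After 1 (visit(L)): cur=L back=1 fwd=0
After 2 (visit(Q)): cur=Q back=2 fwd=0
After 3 (visit(V)): cur=V back=3 fwd=0
After 4 (visit(S)): cur=S back=4 fwd=0
After 5 (back): cur=V back=3 fwd=1
After 6 (back): cur=Q back=2 fwd=2
After 7 (forward): cur=V back=3 fwd=1
After 8 (back): cur=Q back=2 fwd=2
After 9 (visit(P)): cur=P back=3 fwd=0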